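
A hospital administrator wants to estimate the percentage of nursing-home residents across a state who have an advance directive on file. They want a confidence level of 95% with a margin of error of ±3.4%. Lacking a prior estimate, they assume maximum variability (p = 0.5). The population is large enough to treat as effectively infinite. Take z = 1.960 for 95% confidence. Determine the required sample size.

831

With p = 0.5, p(1−p) = 0.25.
n = z²·p(1−p)/E² = 1.960² × 0.2500 / 0.034² = 3.8416 × 0.2500 / 0.001156 ≈ 830.80.
Rounding up gives n = 831.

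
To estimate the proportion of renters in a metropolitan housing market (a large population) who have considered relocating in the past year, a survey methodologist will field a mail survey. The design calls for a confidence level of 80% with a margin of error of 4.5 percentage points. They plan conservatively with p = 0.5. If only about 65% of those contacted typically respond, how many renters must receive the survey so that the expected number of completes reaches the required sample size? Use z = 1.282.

Completed interviews needed: n₀ = 1.282² × 0.2500 / 0.045² ≈ 202.90 → 203.
At a 65% response rate, contacts needed = 203 / 0.65 ≈ 312.31 → 313.

313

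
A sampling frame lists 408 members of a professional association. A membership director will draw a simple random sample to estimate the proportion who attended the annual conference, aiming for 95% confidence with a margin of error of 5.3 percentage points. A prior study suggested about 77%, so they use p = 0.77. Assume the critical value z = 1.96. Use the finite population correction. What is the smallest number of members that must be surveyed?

Unadjusted: n₀ = 1.96² × 0.77 × 0.23 / 0.053² ≈ 242.20, so n₀ = 243.
Finite population correction with N = 408: n = n₀ / (1 + (n₀−1)/N) = 243 / (1 + 242/408) = 243 / 1.5931 ≈ 152.53.
Rounding up, n = 153.

153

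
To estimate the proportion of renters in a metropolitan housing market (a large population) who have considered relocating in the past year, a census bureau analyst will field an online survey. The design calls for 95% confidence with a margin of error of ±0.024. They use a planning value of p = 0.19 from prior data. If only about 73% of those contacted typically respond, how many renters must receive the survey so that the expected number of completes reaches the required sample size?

For 95% confidence, z = 1.960.
Completed interviews needed: n₀ = 1.960² × 0.1539 / 0.024² ≈ 1026.43 → 1027.
At a 73% response rate, contacts needed = 1027 / 0.73 ≈ 1406.85 → 1407.

1407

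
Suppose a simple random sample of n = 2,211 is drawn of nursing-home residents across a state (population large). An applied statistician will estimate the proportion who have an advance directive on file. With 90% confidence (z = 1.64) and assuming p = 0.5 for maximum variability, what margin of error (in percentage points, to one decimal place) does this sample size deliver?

SE(p̂) = √[p(1−p)/n] = √[0.2500/2211] = 0.01063.
E = z × SE = 1.64 × 0.01063 = 0.01744, or 1.7 percentage points.

1.7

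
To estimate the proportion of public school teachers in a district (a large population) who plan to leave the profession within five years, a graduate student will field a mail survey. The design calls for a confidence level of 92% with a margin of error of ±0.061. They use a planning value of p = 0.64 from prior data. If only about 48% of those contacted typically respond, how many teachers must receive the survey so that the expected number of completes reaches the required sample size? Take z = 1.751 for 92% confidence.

396

Completed interviews needed: n₀ = 1.751² × 0.2304 / 0.061² ≈ 189.84 → 190.
At a 48% response rate, contacts needed = 190 / 0.48 ≈ 395.83 → 396.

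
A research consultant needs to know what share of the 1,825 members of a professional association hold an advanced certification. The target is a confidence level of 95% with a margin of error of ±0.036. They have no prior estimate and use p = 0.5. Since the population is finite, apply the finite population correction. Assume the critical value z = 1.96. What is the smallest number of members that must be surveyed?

528

Unadjusted: n₀ = 1.96² × 0.50 × 0.50 / 0.036² ≈ 741.05, so n₀ = 742.
Finite population correction with N = 1,825: n = n₀ / (1 + (n₀−1)/N) = 742 / (1 + 741/1825) = 742 / 1.4060 ≈ 527.73.
Rounding up, n = 528.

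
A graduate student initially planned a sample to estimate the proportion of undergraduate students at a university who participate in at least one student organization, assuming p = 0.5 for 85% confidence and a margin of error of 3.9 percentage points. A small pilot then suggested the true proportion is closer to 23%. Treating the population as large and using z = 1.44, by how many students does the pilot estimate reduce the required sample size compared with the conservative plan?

99

Conservative (p = 0.5): n = 1.44² × 0.25 / 0.039² ≈ 340.83 → 341.
Using p = 0.23: p(1−p) = 0.1771, so n = 1.44² × 0.1771 / 0.039² ≈ 241.44 → 242.
Reduction: 341 − 242 = 99.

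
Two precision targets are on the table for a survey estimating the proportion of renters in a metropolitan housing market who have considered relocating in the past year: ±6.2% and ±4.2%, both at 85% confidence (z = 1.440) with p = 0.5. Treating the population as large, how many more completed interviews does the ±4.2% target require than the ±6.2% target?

159

At ±6.2%: n = 1.440² × 0.2500 / 0.062² ≈ 134.86 → 135.
At ±4.2%: n = 1.440² × 0.2500 / 0.042² ≈ 293.88 → 294.
Additional respondents: 294 − 135 = 159.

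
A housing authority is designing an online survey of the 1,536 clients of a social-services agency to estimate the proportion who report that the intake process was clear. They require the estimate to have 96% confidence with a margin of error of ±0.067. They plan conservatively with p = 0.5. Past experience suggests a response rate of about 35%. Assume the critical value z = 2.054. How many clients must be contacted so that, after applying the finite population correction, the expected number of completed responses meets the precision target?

Completed interviews needed (unadjusted): n₀ = 2.054² × 0.2500 / 0.067² ≈ 234.96 → 235.
FPC for N = 1,536: n = 235 / (1 + 234/1536) = 235 / 1.1523 ≈ 203.93 → 204.
At a 35% response rate, contacts needed = 204 / 0.35 ≈ 582.86 → 583.

583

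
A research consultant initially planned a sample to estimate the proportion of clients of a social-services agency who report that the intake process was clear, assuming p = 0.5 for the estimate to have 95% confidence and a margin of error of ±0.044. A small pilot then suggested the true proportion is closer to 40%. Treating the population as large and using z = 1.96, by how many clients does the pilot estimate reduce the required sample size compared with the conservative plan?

Conservative (p = 0.5): n = 1.96² × 0.25 / 0.044² ≈ 496.07 → 497.
Using p = 0.40: p(1−p) = 0.2400, so n = 1.96² × 0.2400 / 0.044² ≈ 476.23 → 477.
Reduction: 497 − 477 = 20.

20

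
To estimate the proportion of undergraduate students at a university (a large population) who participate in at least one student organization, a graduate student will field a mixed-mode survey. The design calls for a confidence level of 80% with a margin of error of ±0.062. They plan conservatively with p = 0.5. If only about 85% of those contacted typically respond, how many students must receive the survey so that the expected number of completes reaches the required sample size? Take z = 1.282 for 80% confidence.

126

Completed interviews needed: n₀ = 1.282² × 0.2500 / 0.062² ≈ 106.89 → 107.
At an 85% response rate, contacts needed = 107 / 0.85 ≈ 125.88 → 126.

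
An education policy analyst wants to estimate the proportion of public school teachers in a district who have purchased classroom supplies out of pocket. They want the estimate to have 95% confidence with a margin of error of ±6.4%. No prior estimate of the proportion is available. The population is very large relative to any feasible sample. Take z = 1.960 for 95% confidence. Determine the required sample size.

235

With no prior estimate, use p = 0.5, giving p(1−p) = 0.25.
n = z²·p(1−p)/E² = 1.960² × 0.2500 / 0.064² = 3.8416 × 0.2500 / 0.004096 ≈ 234.47.
Rounding up gives n = 235.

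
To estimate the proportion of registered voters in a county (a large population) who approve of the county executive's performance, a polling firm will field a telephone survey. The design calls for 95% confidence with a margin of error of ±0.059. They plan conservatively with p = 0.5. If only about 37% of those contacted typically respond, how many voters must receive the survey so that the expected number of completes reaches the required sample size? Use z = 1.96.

Completed interviews needed: n₀ = 1.96² × 0.2500 / 0.059² ≈ 275.90 → 276.
At a 37% response rate, contacts needed = 276 / 0.37 ≈ 745.95 → 746.

746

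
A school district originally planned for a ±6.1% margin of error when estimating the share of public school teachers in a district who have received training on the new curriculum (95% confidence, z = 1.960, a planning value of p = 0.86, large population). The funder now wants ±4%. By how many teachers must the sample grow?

At ±6.1%: n = 1.960² × 0.1204 / 0.061² ≈ 124.30 → 125.
At ±4%: n = 1.960² × 0.1204 / 0.040² ≈ 289.08 → 290.
Additional respondents: 290 − 125 = 165.

165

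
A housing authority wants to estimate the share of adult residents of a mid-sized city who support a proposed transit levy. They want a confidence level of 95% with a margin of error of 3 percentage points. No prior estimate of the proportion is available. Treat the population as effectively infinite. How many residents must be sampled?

For 95% confidence, z = 1.96.
With no prior estimate, use p = 0.5, giving p(1−p) = 0.25.
n = z²·p(1−p)/E² = 1.96² × 0.2500 / 0.030² = 3.8416 × 0.2500 / 0.000900 ≈ 1067.11.
Rounding up gives n = 1068.

1068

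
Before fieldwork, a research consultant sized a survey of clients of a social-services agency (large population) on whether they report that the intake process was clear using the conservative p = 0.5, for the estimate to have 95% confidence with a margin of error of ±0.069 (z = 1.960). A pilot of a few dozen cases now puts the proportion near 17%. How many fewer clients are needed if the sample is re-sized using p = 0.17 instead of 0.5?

Conservative (p = 0.5): n = 1.960² × 0.25 / 0.069² ≈ 201.72 → 202.
Using p = 0.17: p(1−p) = 0.1411, so n = 1.960² × 0.1411 / 0.069² ≈ 113.85 → 114.
Reduction: 202 − 114 = 88.

88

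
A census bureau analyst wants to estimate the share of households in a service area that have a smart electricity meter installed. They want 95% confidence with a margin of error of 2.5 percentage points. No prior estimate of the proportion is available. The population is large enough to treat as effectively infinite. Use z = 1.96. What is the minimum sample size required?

1537

With no prior estimate, use p = 0.5, giving p(1−p) = 0.25.
n = z²·p(1−p)/E² = 1.96² × 0.2500 / 0.025² = 3.8416 × 0.2500 / 0.000625 ≈ 1536.64.
Rounding up gives n = 1537.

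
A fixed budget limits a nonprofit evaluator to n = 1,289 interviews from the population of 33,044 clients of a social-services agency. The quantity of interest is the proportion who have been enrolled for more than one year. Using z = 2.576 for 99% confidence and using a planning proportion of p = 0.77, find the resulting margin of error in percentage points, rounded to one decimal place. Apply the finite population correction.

Finite-population factor: (N−n)/(N−1) = (33044−1289)/(33044−1) = 0.9610.
SE(p̂) = √[p(1−p)/n · (N−n)/(N−1)] = √[0.1771/1289 × 0.9610] = 0.01149.
E = z × SE = 2.576 × 0.01149 = 0.02960 ≈ 3.0 percentage points.

3.0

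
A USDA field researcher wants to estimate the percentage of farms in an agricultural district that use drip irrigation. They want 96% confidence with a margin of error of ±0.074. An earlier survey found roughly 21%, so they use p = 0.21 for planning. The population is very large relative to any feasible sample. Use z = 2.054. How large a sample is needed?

128

With p = 0.21, p(1−p) = 0.1659.
n = z²·p(1−p)/E² = 2.054² × 0.1659 / 0.074² = 4.2189 × 0.1659 / 0.005476 ≈ 127.82.
Rounding up gives n = 128.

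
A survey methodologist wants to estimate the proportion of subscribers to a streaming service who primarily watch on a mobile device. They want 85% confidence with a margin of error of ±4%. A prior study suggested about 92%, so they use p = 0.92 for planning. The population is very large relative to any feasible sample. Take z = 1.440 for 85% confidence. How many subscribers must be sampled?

With p = 0.92, p(1−p) = 0.0736.
n = z²·p(1−p)/E² = 1.440² × 0.0736 / 0.040² = 2.0736 × 0.0736 / 0.001600 ≈ 95.39.
Rounding up gives n = 96.

96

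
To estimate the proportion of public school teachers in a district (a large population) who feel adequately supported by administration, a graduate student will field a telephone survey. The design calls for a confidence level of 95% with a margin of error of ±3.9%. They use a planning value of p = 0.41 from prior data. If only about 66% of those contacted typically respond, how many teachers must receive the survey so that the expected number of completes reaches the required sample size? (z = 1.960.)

926

Completed interviews needed: n₀ = 1.960² × 0.2419 / 0.039² ≈ 610.97 → 611.
At a 66% response rate, contacts needed = 611 / 0.66 ≈ 925.76 → 926.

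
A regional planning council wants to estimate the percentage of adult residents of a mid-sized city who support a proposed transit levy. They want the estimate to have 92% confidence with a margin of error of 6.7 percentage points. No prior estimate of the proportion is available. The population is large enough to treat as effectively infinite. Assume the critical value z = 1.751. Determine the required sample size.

171

With no prior estimate, use p = 0.5, giving p(1−p) = 0.25.
n = z²·p(1−p)/E² = 1.751² × 0.2500 / 0.067² = 3.0660 × 0.2500 / 0.004489 ≈ 170.75.
Rounding up gives n = 171.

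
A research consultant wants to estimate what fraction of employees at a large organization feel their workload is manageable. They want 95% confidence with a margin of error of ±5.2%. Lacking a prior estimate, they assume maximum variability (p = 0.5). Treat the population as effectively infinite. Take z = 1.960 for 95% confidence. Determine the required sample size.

With p = 0.5, p(1−p) = 0.25.
n = z²·p(1−p)/E² = 1.960² × 0.2500 / 0.052² = 3.8416 × 0.2500 / 0.002704 ≈ 355.18.
Rounding up gives n = 356.

356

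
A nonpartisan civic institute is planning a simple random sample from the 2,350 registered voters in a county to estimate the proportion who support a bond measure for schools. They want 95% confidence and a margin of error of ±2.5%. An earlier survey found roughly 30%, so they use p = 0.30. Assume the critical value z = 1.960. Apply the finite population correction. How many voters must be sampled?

834

Unadjusted: n₀ = 1.960² × 0.30 × 0.70 / 0.025² ≈ 1290.78, so n₀ = 1291.
Finite population correction with N = 2,350: n = n₀ / (1 + (n₀−1)/N) = 1291 / (1 + 1290/2350) = 1291 / 1.5489 ≈ 833.48.
Rounding up, n = 834.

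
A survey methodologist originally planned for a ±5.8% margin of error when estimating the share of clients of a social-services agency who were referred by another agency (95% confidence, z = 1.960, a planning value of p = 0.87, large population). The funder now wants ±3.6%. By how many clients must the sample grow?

206

At ±5.8%: n = 1.960² × 0.1131 / 0.058² ≈ 129.16 → 130.
At ±3.6%: n = 1.960² × 0.1131 / 0.036² ≈ 335.25 → 336.
Additional respondents: 336 − 130 = 206.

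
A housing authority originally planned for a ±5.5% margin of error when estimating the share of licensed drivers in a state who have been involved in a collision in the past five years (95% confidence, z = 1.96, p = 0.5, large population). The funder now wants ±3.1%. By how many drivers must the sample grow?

682

At ±5.5%: n = 1.96² × 0.2500 / 0.055² ≈ 317.49 → 318.
At ±3.1%: n = 1.96² × 0.2500 / 0.031² ≈ 999.38 → 1000.
Additional respondents: 1000 − 318 = 682.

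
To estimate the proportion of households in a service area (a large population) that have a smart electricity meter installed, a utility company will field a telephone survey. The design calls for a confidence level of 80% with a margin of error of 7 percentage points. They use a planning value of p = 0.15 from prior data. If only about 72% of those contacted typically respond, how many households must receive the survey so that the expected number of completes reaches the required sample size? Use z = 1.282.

60

Completed interviews needed: n₀ = 1.282² × 0.1275 / 0.070² ≈ 42.77 → 43.
At a 72% response rate, contacts needed = 43 / 0.72 ≈ 59.72 → 60.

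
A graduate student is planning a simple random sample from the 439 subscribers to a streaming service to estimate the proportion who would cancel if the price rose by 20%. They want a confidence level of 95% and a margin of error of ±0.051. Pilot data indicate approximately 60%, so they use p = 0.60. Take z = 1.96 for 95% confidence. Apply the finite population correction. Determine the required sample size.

197

Unadjusted: n₀ = 1.96² × 0.60 × 0.40 / 0.051² ≈ 354.47, so n₀ = 355.
Finite population correction with N = 439: n = n₀ / (1 + (n₀−1)/N) = 355 / (1 + 354/439) = 355 / 1.8064 ≈ 196.53.
Rounding up, n = 197.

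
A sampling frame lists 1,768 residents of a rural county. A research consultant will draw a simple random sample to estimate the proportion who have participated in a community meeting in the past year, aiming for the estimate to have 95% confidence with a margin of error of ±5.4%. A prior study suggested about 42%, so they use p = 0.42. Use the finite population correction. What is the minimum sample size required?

272

For 95% confidence, z = 1.960.
Unadjusted: n₀ = 1.960² × 0.42 × 0.58 / 0.054² ≈ 320.92, so n₀ = 321.
Finite population correction with N = 1,768: n = n₀ / (1 + (n₀−1)/N) = 321 / (1 + 320/1768) = 321 / 1.1810 ≈ 271.80.
Rounding up, n = 272.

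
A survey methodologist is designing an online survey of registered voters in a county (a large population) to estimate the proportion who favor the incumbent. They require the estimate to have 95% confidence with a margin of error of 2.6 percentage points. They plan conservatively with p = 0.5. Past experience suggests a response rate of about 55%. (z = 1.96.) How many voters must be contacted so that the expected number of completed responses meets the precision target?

Completed interviews needed: n₀ = 1.96² × 0.2500 / 0.026² ≈ 1420.71 → 1421.
At a 55% response rate, contacts needed = 1421 / 0.55 ≈ 2583.64 → 2584.

2584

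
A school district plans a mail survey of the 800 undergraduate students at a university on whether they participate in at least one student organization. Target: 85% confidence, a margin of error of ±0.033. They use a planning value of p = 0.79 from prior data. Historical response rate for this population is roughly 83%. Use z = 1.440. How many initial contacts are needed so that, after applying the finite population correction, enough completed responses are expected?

274

Completed interviews needed (unadjusted): n₀ = 1.440² × 0.1659 / 0.033² ≈ 315.90 → 316.
FPC for N = 800: n = 316 / (1 + 315/800) = 316 / 1.3938 ≈ 226.73 → 227.
At an 83% response rate, contacts needed = 227 / 0.83 ≈ 273.49 → 274.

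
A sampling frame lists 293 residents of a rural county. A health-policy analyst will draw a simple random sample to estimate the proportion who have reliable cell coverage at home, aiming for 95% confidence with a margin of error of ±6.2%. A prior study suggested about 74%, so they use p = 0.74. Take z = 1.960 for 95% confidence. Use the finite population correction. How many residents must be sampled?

Unadjusted: n₀ = 1.960² × 0.74 × 0.26 / 0.062² ≈ 192.28, so n₀ = 193.
Finite population correction with N = 293: n = n₀ / (1 + (n₀−1)/N) = 193 / (1 + 192/293) = 193 / 1.6553 ≈ 116.60.
Rounding up, n = 117.

117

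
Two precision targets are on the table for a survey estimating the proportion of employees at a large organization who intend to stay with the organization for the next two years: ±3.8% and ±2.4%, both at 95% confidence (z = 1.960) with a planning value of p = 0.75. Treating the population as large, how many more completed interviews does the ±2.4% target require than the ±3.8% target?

752

At ±3.8%: n = 1.960² × 0.1875 / 0.038² ≈ 498.82 → 499.
At ±2.4%: n = 1.960² × 0.1875 / 0.024² ≈ 1250.52 → 1251.
Additional respondents: 1251 − 499 = 752.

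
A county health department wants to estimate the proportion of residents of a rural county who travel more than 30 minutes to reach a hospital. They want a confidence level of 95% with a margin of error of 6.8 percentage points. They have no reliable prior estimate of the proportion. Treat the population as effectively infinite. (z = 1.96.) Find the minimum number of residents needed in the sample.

With no prior estimate, use p = 0.5, giving p(1−p) = 0.25.
n = z²·p(1−p)/E² = 1.96² × 0.2500 / 0.068² = 3.8416 × 0.2500 / 0.004624 ≈ 207.70.
Rounding up gives n = 208.

208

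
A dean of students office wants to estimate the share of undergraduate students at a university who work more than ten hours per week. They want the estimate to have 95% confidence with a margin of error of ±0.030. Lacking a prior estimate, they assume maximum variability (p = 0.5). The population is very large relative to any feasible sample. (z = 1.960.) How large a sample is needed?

With p = 0.5, p(1−p) = 0.25.
n = z²·p(1−p)/E² = 1.960² × 0.2500 / 0.030² = 3.8416 × 0.2500 / 0.000900 ≈ 1067.11.
Rounding up gives n = 1068.

1068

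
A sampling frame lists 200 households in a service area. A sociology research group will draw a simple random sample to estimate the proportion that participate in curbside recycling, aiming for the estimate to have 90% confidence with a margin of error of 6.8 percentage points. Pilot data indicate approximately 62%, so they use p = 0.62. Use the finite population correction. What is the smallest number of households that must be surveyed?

For 90% confidence, z = 1.645.
Unadjusted: n₀ = 1.645² × 0.62 × 0.38 / 0.068² ≈ 137.88, so n₀ = 138.
Finite population correction with N = 200: n = n₀ / (1 + (n₀−1)/N) = 138 / (1 + 137/200) = 138 / 1.6850 ≈ 81.90.
Rounding up, n = 82.

82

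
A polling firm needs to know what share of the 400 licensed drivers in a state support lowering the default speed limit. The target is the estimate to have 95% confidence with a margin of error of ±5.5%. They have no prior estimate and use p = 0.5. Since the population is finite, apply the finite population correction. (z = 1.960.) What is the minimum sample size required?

178

Unadjusted: n₀ = 1.960² × 0.50 × 0.50 / 0.055² ≈ 317.49, so n₀ = 318.
Finite population correction with N = 400: n = n₀ / (1 + (n₀−1)/N) = 318 / (1 + 317/400) = 318 / 1.7925 ≈ 177.41.
Rounding up, n = 178.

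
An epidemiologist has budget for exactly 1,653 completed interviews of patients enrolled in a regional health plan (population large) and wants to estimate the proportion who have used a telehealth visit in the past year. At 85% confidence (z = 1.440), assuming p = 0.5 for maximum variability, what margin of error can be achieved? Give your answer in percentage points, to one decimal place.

1.8

SE(p̂) = √[p(1−p)/n] = √[0.2500/1653] = 0.01230.
E = z × SE = 1.440 × 0.01230 = 0.01771, or 1.8 percentage points.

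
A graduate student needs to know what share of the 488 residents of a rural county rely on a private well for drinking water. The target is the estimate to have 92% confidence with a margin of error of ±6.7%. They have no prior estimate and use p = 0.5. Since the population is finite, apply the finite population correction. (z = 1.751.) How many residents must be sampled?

Unadjusted: n₀ = 1.751² × 0.50 × 0.50 / 0.067² ≈ 170.75, so n₀ = 171.
Finite population correction with N = 488: n = n₀ / (1 + (n₀−1)/N) = 171 / (1 + 170/488) = 171 / 1.3484 ≈ 126.82.
Rounding up, n = 127.

127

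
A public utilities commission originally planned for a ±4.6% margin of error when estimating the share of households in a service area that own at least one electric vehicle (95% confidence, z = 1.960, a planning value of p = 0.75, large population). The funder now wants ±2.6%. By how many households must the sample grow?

At ±4.6%: n = 1.960² × 0.1875 / 0.046² ≈ 340.41 → 341.
At ±2.6%: n = 1.960² × 0.1875 / 0.026² ≈ 1065.53 → 1066.
Additional respondents: 1066 − 341 = 725.

725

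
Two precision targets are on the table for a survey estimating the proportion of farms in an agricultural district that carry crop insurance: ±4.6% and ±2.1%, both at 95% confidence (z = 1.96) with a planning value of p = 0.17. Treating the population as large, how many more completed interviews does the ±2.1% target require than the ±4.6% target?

973

At ±4.6%: n = 1.96² × 0.1411 / 0.046² ≈ 256.17 → 257.
At ±2.1%: n = 1.96² × 0.1411 / 0.021² ≈ 1229.14 → 1230.
Additional respondents: 1230 − 257 = 973.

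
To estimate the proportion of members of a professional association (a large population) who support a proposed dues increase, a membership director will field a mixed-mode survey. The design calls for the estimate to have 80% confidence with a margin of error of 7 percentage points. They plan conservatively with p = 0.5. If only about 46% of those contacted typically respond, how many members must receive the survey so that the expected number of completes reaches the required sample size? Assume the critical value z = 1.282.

Completed interviews needed: n₀ = 1.282² × 0.2500 / 0.070² ≈ 83.85 → 84.
At a 46% response rate, contacts needed = 84 / 0.46 ≈ 182.61 → 183.

183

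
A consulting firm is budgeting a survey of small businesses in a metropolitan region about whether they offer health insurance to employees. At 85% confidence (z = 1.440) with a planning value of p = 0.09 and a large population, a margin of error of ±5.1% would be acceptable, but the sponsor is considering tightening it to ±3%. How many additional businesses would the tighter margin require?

123

At ±5.1%: n = 1.440² × 0.0819 / 0.051² ≈ 65.29 → 66.
At ±3%: n = 1.440² × 0.0819 / 0.030² ≈ 188.70 → 189.
Additional respondents: 189 − 66 = 123.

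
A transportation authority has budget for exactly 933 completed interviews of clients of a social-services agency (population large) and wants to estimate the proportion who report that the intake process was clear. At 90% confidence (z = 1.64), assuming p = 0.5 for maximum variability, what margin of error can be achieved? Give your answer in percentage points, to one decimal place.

2.7

SE(p̂) = √[p(1−p)/n] = √[0.2500/933] = 0.01637.
E = z × SE = 1.64 × 0.01637 = 0.02685, or 2.7 percentage points.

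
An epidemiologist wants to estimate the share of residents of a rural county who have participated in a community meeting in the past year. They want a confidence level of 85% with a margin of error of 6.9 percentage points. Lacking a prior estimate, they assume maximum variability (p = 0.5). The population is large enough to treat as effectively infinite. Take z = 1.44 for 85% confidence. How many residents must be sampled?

With p = 0.5, p(1−p) = 0.25.
n = z²·p(1−p)/E² = 1.44² × 0.2500 / 0.069² = 2.0736 × 0.2500 / 0.004761 ≈ 108.88.
Rounding up gives n = 109.

109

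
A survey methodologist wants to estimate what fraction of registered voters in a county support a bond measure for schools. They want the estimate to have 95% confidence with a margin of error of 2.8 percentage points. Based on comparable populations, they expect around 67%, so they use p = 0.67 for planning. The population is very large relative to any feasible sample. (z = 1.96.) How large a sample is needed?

1084

With p = 0.67, p(1−p) = 0.2211.
n = z²·p(1−p)/E² = 1.96² × 0.2211 / 0.028² = 3.8416 × 0.2211 / 0.000784 ≈ 1083.39.
Rounding up gives n = 1084.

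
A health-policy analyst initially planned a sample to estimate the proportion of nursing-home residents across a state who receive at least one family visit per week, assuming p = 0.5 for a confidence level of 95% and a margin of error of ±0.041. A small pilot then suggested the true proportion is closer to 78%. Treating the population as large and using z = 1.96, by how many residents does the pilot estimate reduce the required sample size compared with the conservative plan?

Conservative (p = 0.5): n = 1.96² × 0.25 / 0.041² ≈ 571.33 → 572.
Using p = 0.78: p(1−p) = 0.1716, so n = 1.96² × 0.1716 / 0.041² ≈ 392.16 → 393.
Reduction: 572 − 393 = 179.

179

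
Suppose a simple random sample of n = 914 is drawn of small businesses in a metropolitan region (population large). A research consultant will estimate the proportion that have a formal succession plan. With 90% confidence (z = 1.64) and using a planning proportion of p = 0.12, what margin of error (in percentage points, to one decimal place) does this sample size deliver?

SE(p̂) = √[p(1−p)/n] = √[0.1056/914] = 0.01075.
E = z × SE = 1.64 × 0.01075 = 0.01763, or 1.8 percentage points.

1.8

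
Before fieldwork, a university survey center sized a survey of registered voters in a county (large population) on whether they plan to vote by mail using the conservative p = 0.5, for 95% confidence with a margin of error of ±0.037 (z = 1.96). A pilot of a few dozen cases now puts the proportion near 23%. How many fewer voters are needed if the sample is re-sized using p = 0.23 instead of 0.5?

205

Conservative (p = 0.5): n = 1.96² × 0.25 / 0.037² ≈ 701.53 → 702.
Using p = 0.23: p(1−p) = 0.1771, so n = 1.96² × 0.1771 / 0.037² ≈ 496.97 → 497.
Reduction: 702 − 497 = 205.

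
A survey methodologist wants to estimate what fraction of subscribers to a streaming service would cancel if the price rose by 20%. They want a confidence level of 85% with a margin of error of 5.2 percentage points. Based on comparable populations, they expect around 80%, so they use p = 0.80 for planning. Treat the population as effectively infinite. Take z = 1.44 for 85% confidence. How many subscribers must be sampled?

With p = 0.80, p(1−p) = 0.1600.
n = z²·p(1−p)/E² = 1.44² × 0.1600 / 0.052² = 2.0736 × 0.1600 / 0.002704 ≈ 122.70.
Rounding up gives n = 123.

123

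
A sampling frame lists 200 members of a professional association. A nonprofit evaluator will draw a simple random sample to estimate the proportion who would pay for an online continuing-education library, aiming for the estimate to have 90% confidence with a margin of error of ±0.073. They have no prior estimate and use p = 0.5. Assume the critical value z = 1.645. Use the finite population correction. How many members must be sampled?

Unadjusted: n₀ = 1.645² × 0.50 × 0.50 / 0.073² ≈ 126.95, so n₀ = 127.
Finite population correction with N = 200: n = n₀ / (1 + (n₀−1)/N) = 127 / (1 + 126/200) = 127 / 1.6300 ≈ 77.91.
Rounding up, n = 78.

78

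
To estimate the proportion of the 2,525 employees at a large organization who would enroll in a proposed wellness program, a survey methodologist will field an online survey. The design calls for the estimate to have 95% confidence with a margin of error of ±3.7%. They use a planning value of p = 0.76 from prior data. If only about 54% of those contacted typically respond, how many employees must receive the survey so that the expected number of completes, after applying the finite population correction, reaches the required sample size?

For 95% confidence, z = 1.960.
Completed interviews needed (unadjusted): n₀ = 1.960² × 0.1824 / 0.037² ≈ 511.84 → 512.
FPC for N = 2,525: n = 512 / (1 + 511/2525) = 512 / 1.2024 ≈ 425.82 → 426.
At a 54% response rate, contacts needed = 426 / 0.54 ≈ 788.89 → 789.

789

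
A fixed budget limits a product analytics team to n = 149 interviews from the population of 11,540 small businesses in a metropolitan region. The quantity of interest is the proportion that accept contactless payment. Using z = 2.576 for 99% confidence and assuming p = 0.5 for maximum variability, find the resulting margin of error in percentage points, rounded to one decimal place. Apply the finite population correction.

10.5

Finite-population factor: (N−n)/(N−1) = (11540−149)/(11540−1) = 0.9872.
SE(p̂) = √[p(1−p)/n · (N−n)/(N−1)] = √[0.2500/149 × 0.9872] = 0.04070.
E = z × SE = 2.576 × 0.04070 = 0.10484 ≈ 10.5 percentage points.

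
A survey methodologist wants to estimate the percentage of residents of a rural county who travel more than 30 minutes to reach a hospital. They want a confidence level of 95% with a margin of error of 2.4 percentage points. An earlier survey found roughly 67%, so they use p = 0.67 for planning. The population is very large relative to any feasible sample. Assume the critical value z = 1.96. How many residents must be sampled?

1475

With p = 0.67, p(1−p) = 0.2211.
n = z²·p(1−p)/E² = 1.96² × 0.2211 / 0.024² = 3.8416 × 0.2211 / 0.000576 ≈ 1474.61.
Rounding up gives n = 1475.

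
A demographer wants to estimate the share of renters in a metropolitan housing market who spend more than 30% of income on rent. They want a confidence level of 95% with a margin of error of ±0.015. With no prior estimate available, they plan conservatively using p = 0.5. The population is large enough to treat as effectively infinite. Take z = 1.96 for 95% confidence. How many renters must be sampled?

4269

With p = 0.5, p(1−p) = 0.25.
n = z²·p(1−p)/E² = 1.96² × 0.2500 / 0.015² = 3.8416 × 0.2500 / 0.000225 ≈ 4268.44.
Rounding up gives n = 4269.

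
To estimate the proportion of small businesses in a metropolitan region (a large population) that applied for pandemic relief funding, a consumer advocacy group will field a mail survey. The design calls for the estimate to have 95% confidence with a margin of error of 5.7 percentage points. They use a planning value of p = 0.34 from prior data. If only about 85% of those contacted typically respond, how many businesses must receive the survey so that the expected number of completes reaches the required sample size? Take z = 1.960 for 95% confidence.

Completed interviews needed: n₀ = 1.960² × 0.2244 / 0.057² ≈ 265.33 → 266.
At an 85% response rate, contacts needed = 266 / 0.85 ≈ 312.94 → 313.

313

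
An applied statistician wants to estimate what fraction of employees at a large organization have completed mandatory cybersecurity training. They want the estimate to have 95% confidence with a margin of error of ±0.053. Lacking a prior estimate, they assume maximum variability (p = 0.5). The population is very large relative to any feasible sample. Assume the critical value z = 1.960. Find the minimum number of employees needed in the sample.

342

With p = 0.5, p(1−p) = 0.25.
n = z²·p(1−p)/E² = 1.960² × 0.2500 / 0.053² = 3.8416 × 0.2500 / 0.002809 ≈ 341.90.
Rounding up gives n = 342.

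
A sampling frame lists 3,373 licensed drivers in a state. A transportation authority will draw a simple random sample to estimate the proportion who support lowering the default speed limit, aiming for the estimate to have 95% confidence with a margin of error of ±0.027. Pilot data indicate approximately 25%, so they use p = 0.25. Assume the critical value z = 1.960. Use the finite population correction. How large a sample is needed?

765

Unadjusted: n₀ = 1.960² × 0.25 × 0.75 / 0.027² ≈ 988.07, so n₀ = 989.
Finite population correction with N = 3,373: n = n₀ / (1 + (n₀−1)/N) = 989 / (1 + 988/3373) = 989 / 1.2929 ≈ 764.94.
Rounding up, n = 765.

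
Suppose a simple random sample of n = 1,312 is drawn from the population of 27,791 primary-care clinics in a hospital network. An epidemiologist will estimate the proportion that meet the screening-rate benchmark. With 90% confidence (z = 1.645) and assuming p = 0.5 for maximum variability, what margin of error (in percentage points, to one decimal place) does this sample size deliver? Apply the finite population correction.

2.2

Finite-population factor: (N−n)/(N−1) = (27791−1312)/(27791−1) = 0.9528.
SE(p̂) = √[p(1−p)/n · (N−n)/(N−1)] = √[0.2500/1312 × 0.9528] = 0.01347.
E = z × SE = 1.645 × 0.01347 = 0.02217 ≈ 2.2 percentage points.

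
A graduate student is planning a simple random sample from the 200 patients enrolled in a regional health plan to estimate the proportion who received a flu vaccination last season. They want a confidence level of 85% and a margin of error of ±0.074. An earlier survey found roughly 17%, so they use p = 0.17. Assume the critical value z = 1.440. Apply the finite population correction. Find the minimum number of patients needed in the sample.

43

Unadjusted: n₀ = 1.440² × 0.17 × 0.83 / 0.074² ≈ 53.43, so n₀ = 54.
Finite population correction with N = 200: n = n₀ / (1 + (n₀−1)/N) = 54 / (1 + 53/200) = 54 / 1.2650 ≈ 42.69.
Rounding up, n = 43.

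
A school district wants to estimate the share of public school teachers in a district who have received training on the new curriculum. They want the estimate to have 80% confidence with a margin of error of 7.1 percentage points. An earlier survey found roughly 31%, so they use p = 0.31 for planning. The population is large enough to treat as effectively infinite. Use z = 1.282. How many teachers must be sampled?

With p = 0.31, p(1−p) = 0.2139.
n = z²·p(1−p)/E² = 1.282² × 0.2139 / 0.071² = 1.6435 × 0.2139 / 0.005041 ≈ 69.74.
Rounding up gives n = 70.

70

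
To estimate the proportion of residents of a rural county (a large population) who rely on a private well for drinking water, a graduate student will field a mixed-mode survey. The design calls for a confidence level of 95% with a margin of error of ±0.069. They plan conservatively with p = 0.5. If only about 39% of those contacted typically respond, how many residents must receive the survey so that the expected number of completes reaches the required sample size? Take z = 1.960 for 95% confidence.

Completed interviews needed: n₀ = 1.960² × 0.2500 / 0.069² ≈ 201.72 → 202.
At a 39% response rate, contacts needed = 202 / 0.39 ≈ 517.95 → 518.

518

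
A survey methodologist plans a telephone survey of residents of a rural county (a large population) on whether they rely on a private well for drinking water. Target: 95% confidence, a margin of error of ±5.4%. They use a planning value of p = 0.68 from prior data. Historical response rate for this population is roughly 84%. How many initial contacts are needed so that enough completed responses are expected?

342

For 95% confidence, z = 1.960.
Completed interviews needed: n₀ = 1.960² × 0.2176 / 0.054² ≈ 286.67 → 287.
At an 84% response rate, contacts needed = 287 / 0.84 ≈ 341.67 → 342.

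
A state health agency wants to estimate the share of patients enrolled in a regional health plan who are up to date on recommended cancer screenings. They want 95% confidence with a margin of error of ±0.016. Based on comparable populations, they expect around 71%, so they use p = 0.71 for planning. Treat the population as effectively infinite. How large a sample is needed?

For 95% confidence, z = 1.96.
With p = 0.71, p(1−p) = 0.2059.
n = z²·p(1−p)/E² = 1.96² × 0.2059 / 0.016² = 3.8416 × 0.2059 / 0.000256 ≈ 3089.79.
Rounding up gives n = 3090.

3090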